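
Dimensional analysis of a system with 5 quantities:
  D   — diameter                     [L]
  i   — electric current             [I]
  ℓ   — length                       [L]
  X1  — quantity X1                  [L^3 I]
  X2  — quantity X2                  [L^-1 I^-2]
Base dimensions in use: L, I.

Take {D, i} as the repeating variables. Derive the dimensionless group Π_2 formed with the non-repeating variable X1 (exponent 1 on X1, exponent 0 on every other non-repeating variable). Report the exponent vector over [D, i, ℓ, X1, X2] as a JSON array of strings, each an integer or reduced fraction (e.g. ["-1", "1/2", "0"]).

Write exponents as rows L,I / cols D,i,ℓ,X1,X2:
  L: [ 1  0  1  3 -1]
  I: [ 0  1  0  1 -2]
Echelon form has 2 nonzero rows (pivots: D,i)
Repeat: D,i; free: ℓ,X1,X2
RREF:
  r0: [   1    0    1    3   -1]
  r1: [   0    1    0    1   -2]
Fix exponent of X1 at 1, ℓ at 0, X2 at 0; solve each RREF row for its pivot's exponent:
  r0: exp(D) + (3)·1 = 0 ⇒ exp(D) = -3
  r1: exp(i) + (1)·1 = 0 ⇒ exp(i) = -1
Π_2 = D^-3 · i^-1 · X1

["-3", "-1", "0", "1", "0"]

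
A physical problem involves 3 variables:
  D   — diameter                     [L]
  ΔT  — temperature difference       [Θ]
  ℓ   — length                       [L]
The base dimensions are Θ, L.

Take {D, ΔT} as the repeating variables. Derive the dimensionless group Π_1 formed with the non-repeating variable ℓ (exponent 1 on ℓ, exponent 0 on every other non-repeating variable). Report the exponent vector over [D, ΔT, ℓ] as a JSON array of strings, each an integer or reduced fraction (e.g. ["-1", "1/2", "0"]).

["-1", "0", "1"]

Exponent matrix [Θ,L] × [D,ΔT,ℓ]:
  Θ: [ 0  1  0]
  L: [ 1  0  1]
RREF → pivots at {D,ΔT} ⇒ r = 2
Repeat: D,ΔT; free: ℓ
RREF:
  r0: [   1    0    1]
  r1: [   0    1    0]
Fix exponent of ℓ at 1; solve each RREF row for its pivot's exponent:
  r0: exp(D) + (1)·1 = 0 ⇒ exp(D) = -1
  r1: exp(ΔT) + (0)·1 = 0 ⇒ exp(ΔT) = 0
Π_1 = D^-1 · ℓ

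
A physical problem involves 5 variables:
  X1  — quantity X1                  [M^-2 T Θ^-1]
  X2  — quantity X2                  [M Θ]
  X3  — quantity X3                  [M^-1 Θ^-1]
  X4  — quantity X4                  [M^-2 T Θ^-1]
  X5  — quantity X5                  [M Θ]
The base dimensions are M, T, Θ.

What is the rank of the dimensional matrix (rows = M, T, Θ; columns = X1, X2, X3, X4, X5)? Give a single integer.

2

Write exponents as rows M,T,Θ / cols X1,X2,X3,X4,X5:
  M: [-2  1 -1 -2  1]
  T: [ 1  0  0  1  0]
  Θ: [-1  1 -1 -1  1]
Echelon form has 2 nonzero rows (pivots: X1,X2)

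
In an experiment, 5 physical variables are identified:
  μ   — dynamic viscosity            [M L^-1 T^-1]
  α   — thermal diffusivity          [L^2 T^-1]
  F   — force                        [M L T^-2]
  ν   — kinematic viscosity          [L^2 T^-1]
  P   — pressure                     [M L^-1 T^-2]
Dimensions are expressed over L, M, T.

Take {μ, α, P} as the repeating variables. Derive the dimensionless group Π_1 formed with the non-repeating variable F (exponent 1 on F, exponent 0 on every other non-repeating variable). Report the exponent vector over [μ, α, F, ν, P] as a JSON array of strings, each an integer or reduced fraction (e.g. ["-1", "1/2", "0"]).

["-1", "-1", "1", "0", "0"]

Exponent matrix [L,M,T] × [μ,α,F,ν,P]:
  L: [-1  2  1  2 -1]
  M: [ 1  0  1  0  1]
  T: [-1 -1 -2 -1 -2]
RREF → pivots at {μ,α,P} ⇒ r = 3
Repeat: μ,α,P; free: F,ν
RREF:
  r0: [   1    0    1    0    0]
  r1: [   0    1    1    1    0]
  r2: [   0    0    0    0    1]
Fix exponent of F at 1, ν at 0; solve each RREF row for its pivot's exponent:
  r0: exp(μ) + (1)·1 = 0 ⇒ exp(μ) = -1
  r1: exp(α) + (1)·1 = 0 ⇒ exp(α) = -1
  r2: exp(P) + (0)·1 = 0 ⇒ exp(P) = 0
Π_1 = μ^-1 · α^-1 · F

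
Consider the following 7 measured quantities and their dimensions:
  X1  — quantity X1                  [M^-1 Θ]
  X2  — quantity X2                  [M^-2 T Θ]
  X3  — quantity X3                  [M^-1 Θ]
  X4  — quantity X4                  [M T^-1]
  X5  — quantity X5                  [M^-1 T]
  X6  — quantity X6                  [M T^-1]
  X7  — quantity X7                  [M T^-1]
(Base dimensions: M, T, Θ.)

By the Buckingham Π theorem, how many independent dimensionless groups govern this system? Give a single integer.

Exponent matrix [M,T,Θ] × [X1,X2,X3,X4,X5,X6,X7]:
  M: [-1 -2 -1  1 -1  1  1]
  T: [ 0  1  0 -1  1 -1 -1]
  Θ: [ 1  1  1  0  0  0  0]
RREF → pivots at {X1,X2} ⇒ r = 2
7 vars − rank 2 = 5 Π groups

5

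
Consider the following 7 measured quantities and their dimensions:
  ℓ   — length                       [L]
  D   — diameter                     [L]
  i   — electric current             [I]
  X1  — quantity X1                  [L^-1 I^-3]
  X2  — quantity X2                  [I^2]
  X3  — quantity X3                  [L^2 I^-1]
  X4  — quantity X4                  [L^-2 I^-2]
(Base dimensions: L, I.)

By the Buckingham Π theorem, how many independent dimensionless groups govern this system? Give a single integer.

Write exponents as rows L,I / cols ℓ,D,i,X1,X2,X3,X4:
  L: [ 1  1  0 -1  0  2 -2]
  I: [ 0  0  1 -3  2 -1 -2]
RREF → pivots at {ℓ,i} ⇒ r = 2
7 vars − rank 2 = 5 Π groups

5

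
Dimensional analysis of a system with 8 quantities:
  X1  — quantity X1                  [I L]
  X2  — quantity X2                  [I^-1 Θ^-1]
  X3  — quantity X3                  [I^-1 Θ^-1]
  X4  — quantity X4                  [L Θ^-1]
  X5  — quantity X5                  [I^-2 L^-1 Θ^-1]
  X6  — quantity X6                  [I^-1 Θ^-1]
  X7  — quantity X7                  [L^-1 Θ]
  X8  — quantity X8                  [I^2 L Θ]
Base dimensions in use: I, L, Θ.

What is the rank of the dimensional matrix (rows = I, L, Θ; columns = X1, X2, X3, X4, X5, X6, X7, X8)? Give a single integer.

Write exponents as rows I,L,Θ / cols X1,X2,X3,X4,X5,X6,X7,X8:
  I: [ 1 -1 -1  0 -2 -1  0  2]
  L: [ 1  0  0  1 -1  0 -1  1]
  Θ: [ 0 -1 -1 -1 -1 -1  1  1]
Echelon form has 2 nonzero rows (pivots: X1,X2)

2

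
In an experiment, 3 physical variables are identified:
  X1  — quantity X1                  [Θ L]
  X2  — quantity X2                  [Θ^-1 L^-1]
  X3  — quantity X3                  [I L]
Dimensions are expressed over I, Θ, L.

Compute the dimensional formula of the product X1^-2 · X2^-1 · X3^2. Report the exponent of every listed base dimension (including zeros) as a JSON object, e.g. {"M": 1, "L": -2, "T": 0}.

Dimensional matrix (I×Θ×L by X1×X2×X3):
  I: [ 0  0  1]
  Θ: [ 1 -1  0]
  L: [ 1 -1  1]
  [I]: (-2)·0+(-1)·0+(2)·1 = 2
  [Θ]: (-2)·1+(-1)·-1+(2)·0 = -1
  [L]: (-2)·1+(-1)·-1+(2)·1 = 1
⇒ I^2 Θ^-1 L

{"I": 2, "Θ": -1, "L": 1}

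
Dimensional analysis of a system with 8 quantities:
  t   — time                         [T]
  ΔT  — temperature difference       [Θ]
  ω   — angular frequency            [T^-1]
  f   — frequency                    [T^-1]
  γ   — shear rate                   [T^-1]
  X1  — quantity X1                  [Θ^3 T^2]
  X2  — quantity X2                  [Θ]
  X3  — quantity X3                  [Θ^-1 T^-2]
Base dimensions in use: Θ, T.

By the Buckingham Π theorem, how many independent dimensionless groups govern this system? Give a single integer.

Dimensional matrix (Θ×T by t×ΔT×ω×f×γ×X1×X2×X3):
  Θ: [ 0  1  0  0  0  3  1 -1]
  T: [ 1  0 -1 -1 -1  2  0 -2]
RREF → pivots at {t,ΔT} ⇒ r = 2
n=8, r=2 ⇒ 6 dimensionless groups

6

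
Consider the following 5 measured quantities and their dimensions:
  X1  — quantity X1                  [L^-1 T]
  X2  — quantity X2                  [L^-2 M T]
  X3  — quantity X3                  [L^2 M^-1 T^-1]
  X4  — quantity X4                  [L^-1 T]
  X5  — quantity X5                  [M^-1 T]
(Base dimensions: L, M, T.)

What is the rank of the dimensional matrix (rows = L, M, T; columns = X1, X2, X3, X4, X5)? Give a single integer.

2

Write exponents as rows L,M,T / cols X1,X2,X3,X4,X5:
  L: [-1 -2  2 -1  0]
  M: [ 0  1 -1  0 -1]
  T: [ 1  1 -1  1  1]
Row reduction gives pivot columns X1,X2; rank = 2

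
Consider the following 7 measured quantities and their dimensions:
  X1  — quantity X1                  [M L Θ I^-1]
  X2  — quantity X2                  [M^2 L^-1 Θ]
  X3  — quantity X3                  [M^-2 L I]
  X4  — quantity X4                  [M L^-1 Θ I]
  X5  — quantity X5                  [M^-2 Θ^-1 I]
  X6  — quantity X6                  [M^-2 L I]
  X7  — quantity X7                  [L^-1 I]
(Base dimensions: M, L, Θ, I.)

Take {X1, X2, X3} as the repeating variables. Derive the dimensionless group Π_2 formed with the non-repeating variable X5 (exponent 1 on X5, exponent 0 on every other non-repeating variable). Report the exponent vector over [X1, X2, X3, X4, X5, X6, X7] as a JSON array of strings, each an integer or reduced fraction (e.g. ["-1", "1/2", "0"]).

Write exponents as rows M,L,Θ,I / cols X1,X2,X3,X4,X5,X6,X7:
  M: [ 1  2 -2  1 -2 -2  0]
  L: [ 1 -1  1 -1  0  1 -1]
  Θ: [ 1  1  0  1 -1  0  0]
  I: [-1  0  1  1  1  1  1]
RREF → pivots at {X1,X2,X3} ⇒ r = 3
Pivot set = {X1,X2,X3}, free = {X4,X5,X6,X7}
RREF:
  r0: [   1    0    0 -1/3 -2/3    0 -2/3]
  r1: [   0    1    0  4/3 -1/3    0  2/3]
  r2: [   0    0    1  2/3  1/3    1  1/3]
  r3: [   0    0    0    0    0    0    0]
Fix exponent of X5 at 1, X4 at 0, X6 at 0, X7 at 0; solve each RREF row for its pivot's exponent:
  r0: exp(X1) + (-2/3)·1 = 0 ⇒ exp(X1) = 2/3
  r1: exp(X2) + (-1/3)·1 = 0 ⇒ exp(X2) = 1/3
  r2: exp(X3) + (1/3)·1 = 0 ⇒ exp(X3) = -1/3
Π_2 = X1^(2/3) · X2^(1/3) · X3^(-1/3) · X5

["2/3", "1/3", "-1/3", "0", "1", "0", "0"]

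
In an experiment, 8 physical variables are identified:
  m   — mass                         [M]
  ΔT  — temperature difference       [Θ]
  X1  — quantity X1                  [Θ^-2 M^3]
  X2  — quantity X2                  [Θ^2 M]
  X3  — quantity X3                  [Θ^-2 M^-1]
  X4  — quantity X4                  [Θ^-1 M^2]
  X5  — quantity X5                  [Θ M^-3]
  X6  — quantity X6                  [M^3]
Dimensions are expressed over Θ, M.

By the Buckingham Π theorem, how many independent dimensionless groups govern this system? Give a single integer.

Write exponents as rows Θ,M / cols m,ΔT,X1,X2,X3,X4,X5,X6:
  Θ: [ 0  1 -2  2 -2 -1  1  0]
  M: [ 1  0  3  1 -1  2 -3  3]
Row reduction gives pivot columns m,ΔT; rank = 2
Π count = n − r = 8 − 2 = 6

6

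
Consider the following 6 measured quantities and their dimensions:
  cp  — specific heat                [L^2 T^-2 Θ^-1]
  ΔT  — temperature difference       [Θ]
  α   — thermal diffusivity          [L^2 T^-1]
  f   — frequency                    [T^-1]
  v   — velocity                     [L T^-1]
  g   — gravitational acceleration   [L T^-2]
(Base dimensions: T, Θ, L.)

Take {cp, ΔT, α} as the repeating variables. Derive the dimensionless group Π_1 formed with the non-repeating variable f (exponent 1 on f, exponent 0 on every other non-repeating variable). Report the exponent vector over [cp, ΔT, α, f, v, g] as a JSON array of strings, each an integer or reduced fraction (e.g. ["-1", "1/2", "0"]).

Write exponents as rows T,Θ,L / cols cp,ΔT,α,f,v,g:
  T: [-2  0 -1 -1 -1 -2]
  Θ: [-1  1  0  0  0  0]
  L: [ 2  0  2  0  1  1]
Echelon form has 3 nonzero rows (pivots: cp,ΔT,α)
Repeat: cp,ΔT,α; free: f,v,g
RREF:
  r0: [   1    0    0    1  1/2  3/2]
  r1: [   0    1    0    1  1/2  3/2]
  r2: [   0    0    1   -1    0   -1]
Fix exponent of f at 1, v at 0, g at 0; solve each RREF row for its pivot's exponent:
  r0: exp(cp) + (1)·1 = 0 ⇒ exp(cp) = -1
  r1: exp(ΔT) + (1)·1 = 0 ⇒ exp(ΔT) = -1
  r2: exp(α) + (-1)·1 = 0 ⇒ exp(α) = 1
Π_1 = cp^-1 · ΔT^-1 · α · f

["-1", "-1", "1", "1", "0", "0"]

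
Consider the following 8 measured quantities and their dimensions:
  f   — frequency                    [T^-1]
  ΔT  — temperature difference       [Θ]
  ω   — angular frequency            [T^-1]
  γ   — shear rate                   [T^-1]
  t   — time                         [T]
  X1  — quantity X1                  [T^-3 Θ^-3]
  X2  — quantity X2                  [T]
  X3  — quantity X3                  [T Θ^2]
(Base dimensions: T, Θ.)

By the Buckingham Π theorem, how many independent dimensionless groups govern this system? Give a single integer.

Dimensional matrix (T×Θ by f×ΔT×ω×γ×t×X1×X2×X3):
  T: [-1  0 -1 -1  1 -3  1  1]
  Θ: [ 0  1  0  0  0 -3  0  2]
Row reduction gives pivot columns f,ΔT; rank = 2
n=8, r=2 ⇒ 6 dimensionless groups

6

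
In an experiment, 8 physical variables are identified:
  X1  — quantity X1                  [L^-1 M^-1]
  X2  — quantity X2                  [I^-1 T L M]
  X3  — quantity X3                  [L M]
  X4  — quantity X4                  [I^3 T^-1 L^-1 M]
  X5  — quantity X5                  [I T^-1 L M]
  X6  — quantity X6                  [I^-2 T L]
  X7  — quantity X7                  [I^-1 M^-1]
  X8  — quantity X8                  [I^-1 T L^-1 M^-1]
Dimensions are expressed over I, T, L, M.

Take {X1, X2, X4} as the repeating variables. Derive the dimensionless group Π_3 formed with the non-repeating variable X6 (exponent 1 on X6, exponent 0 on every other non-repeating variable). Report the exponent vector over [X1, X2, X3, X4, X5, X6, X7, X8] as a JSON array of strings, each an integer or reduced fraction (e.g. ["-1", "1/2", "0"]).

Write exponents as rows I,T,L,M / cols X1,X2,X3,X4,X5,X6,X7,X8:
  I: [ 0 -1  0  3  1 -2 -1 -1]
  T: [ 0  1  0 -1 -1  1  0  1]
  L: [-1  1  1 -1  1  1  0 -1]
  M: [-1  1  1  1  1  0 -1 -1]
Echelon form has 3 nonzero rows (pivots: X1,X2,X4)
Pivot set = {X1,X2,X4}, free = {X3,X5,X6,X7,X8}
RREF:
  r0: [   1    0   -1    0   -2    0    0    2]
  r1: [   0    1    0    0   -1  1/2 -1/2    1]
  r2: [   0    0    0    1    0 -1/2 -1/2    0]
  r3: [   0    0    0    0    0    0    0    0]
Fix exponent of X6 at 1, X3 at 0, X5 at 0, X7 at 0, X8 at 0; solve each RREF row for its pivot's exponent:
  r0: exp(X1) + (0)·1 = 0 ⇒ exp(X1) = 0
  r1: exp(X2) + (1/2)·1 = 0 ⇒ exp(X2) = -1/2
  r2: exp(X4) + (-1/2)·1 = 0 ⇒ exp(X4) = 1/2
Π_3 = X2^(-1/2) · X4^(1/2) · X6

["0", "-1/2", "0", "1/2", "0", "1", "0", "0"]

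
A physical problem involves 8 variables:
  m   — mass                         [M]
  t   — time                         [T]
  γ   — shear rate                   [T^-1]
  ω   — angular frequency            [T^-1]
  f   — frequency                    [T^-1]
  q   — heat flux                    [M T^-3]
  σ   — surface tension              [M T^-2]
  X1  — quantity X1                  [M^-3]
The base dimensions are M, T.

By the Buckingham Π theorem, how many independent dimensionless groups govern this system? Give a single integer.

6

Exponent matrix [M,T] × [m,t,γ,ω,f,q,σ,X1]:
  M: [ 1  0  0  0  0  1  1 -3]
  T: [ 0  1 -1 -1 -1 -3 -2  0]
RREF → pivots at {m,t} ⇒ r = 2
n=8, r=2 ⇒ 6 dimensionless groups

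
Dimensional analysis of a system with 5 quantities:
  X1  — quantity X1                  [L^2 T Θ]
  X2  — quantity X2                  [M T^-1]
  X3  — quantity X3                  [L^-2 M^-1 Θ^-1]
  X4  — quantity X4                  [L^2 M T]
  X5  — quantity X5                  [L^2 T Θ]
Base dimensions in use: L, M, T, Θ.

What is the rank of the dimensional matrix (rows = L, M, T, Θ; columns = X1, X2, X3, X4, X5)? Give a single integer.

3

Exponent matrix [L,M,T,Θ] × [X1,X2,X3,X4,X5]:
  L: [ 2  0 -2  2  2]
  M: [ 0  1 -1  1  0]
  T: [ 1 -1  0  1  1]
  Θ: [ 1  0 -1  0  1]
Echelon form has 3 nonzero rows (pivots: X1,X2,X4)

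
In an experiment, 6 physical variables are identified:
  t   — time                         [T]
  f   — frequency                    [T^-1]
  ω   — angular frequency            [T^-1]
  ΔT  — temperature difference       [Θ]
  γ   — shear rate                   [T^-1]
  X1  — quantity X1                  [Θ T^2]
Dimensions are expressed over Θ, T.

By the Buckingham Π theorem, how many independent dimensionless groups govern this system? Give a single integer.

4

Write exponents as rows Θ,T / cols t,f,ω,ΔT,γ,X1:
  Θ: [ 0  0  0  1  0  1]
  T: [ 1 -1 -1  0 -1  2]
RREF → pivots at {t,ΔT} ⇒ r = 2
n=6, r=2 ⇒ 4 dimensionless groups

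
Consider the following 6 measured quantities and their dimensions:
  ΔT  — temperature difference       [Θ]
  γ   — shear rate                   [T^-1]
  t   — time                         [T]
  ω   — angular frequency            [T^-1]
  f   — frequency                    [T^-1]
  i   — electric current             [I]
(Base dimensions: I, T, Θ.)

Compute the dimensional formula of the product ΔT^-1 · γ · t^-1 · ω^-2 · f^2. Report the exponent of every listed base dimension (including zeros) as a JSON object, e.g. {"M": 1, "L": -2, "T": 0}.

{"I": 0, "T": -2, "Θ": -1}

Exponent matrix [I,T,Θ] × [ΔT,γ,t,ω,f,i]:
  I: [ 0  0  0  0  0  1]
  T: [ 0 -1  1 -1 -1  0]
  Θ: [ 1  0  0  0  0  0]
  [I]: (-1)·0+(1)·0+(-1)·0+(-2)·0+(2)·0 = 0
  [T]: (-1)·0+(1)·-1+(-1)·1+(-2)·-1+(2)·-1 = -2
  [Θ]: (-1)·1+(1)·0+(-1)·0+(-2)·0+(2)·0 = -1
⇒ T^-2 Θ^-1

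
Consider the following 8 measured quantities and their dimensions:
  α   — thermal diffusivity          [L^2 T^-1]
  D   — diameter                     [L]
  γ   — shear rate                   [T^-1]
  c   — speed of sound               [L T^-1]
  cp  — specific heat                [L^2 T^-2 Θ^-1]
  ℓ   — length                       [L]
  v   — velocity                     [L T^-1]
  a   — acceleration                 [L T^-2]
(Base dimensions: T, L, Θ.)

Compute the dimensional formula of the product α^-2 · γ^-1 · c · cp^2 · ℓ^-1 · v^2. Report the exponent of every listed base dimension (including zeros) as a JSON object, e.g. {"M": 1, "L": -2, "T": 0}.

Write exponents as rows T,L,Θ / cols α,D,γ,c,cp,ℓ,v,a:
  T: [-1  0 -1 -1 -2  0 -1 -2]
  L: [ 2  1  0  1  2  1  1  1]
  Θ: [ 0  0  0  0 -1  0  0  0]
  [T]: (-2)·-1+(-1)·-1+(1)·-1+(2)·-2+(-1)·0+(2)·-1 = -4
  [L]: (-2)·2+(-1)·0+(1)·1+(2)·2+(-1)·1+(2)·1 = 2
  [Θ]: (-2)·0+(-1)·0+(1)·0+(2)·-1+(-1)·0+(2)·0 = -2
⇒ T^-4 L^2 Θ^-2

{"T": -4, "L": 2, "Θ": -2}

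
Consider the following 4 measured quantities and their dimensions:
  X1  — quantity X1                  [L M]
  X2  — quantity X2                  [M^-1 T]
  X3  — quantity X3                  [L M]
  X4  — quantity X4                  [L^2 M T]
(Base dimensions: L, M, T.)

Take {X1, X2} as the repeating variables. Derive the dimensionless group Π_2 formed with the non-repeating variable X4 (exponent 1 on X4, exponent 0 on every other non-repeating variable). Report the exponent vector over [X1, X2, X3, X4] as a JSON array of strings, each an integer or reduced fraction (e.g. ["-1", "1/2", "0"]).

Exponent matrix [L,M,T] × [X1,X2,X3,X4]:
  L: [ 1  0  1  2]
  M: [ 1 -1  1  1]
  T: [ 0  1  0  1]
RREF → pivots at {X1,X2} ⇒ r = 2
Pivot set = {X1,X2}, free = {X3,X4}
RREF:
  r0: [   1    0    1    2]
  r1: [   0    1    0    1]
  r2: [   0    0    0    0]
Fix exponent of X4 at 1, X3 at 0; solve each RREF row for its pivot's exponent:
  r0: exp(X1) + (2)·1 = 0 ⇒ exp(X1) = -2
  r1: exp(X2) + (1)·1 = 0 ⇒ exp(X2) = -1
Π_2 = X1^-2 · X2^-1 · X4

["-2", "-1", "0", "1"]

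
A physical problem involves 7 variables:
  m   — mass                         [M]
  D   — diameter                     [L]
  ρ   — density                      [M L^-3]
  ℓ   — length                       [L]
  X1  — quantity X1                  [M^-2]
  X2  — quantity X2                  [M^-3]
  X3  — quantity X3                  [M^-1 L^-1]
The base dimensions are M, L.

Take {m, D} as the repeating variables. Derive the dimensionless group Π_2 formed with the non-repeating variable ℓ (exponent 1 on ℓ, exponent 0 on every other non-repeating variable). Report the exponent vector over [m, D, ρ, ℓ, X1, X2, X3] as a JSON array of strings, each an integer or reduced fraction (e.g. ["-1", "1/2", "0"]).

["0", "-1", "0", "1", "0", "0", "0"]

Dimensional matrix (M×L by m×D×ρ×ℓ×X1×X2×X3):
  M: [ 1  0  1  0 -2 -3 -1]
  L: [ 0  1 -3  1  0  0 -1]
RREF → pivots at {m,D} ⇒ r = 2
Pivot set = {m,D}, free = {ρ,ℓ,X1,X2,X3}
RREF:
  r0: [   1    0    1    0   -2   -3   -1]
  r1: [   0    1   -3    1    0    0   -1]
Fix exponent of ℓ at 1, ρ at 0, X1 at 0, X2 at 0, X3 at 0; solve each RREF row for its pivot's exponent:
  r0: exp(m) + (0)·1 = 0 ⇒ exp(m) = 0
  r1: exp(D) + (1)·1 = 0 ⇒ exp(D) = -1
Π_2 = D^-1 · ℓ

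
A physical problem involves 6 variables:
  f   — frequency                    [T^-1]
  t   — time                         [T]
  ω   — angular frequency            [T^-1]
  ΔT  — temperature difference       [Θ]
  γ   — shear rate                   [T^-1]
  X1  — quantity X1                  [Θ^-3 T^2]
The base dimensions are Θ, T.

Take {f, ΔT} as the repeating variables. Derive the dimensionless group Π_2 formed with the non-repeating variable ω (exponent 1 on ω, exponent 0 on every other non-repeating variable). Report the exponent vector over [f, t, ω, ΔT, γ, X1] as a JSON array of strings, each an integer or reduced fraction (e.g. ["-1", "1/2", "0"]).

Exponent matrix [Θ,T] × [f,t,ω,ΔT,γ,X1]:
  Θ: [ 0  0  0  1  0 -3]
  T: [-1  1 -1  0 -1  2]
Echelon form has 2 nonzero rows (pivots: f,ΔT)
Repeat: f,ΔT; free: t,ω,γ,X1
RREF:
  r0: [   1   -1    1    0    1   -2]
  r1: [   0    0    0    1    0   -3]
Fix exponent of ω at 1, t at 0, γ at 0, X1 at 0; solve each RREF row for its pivot's exponent:
  r0: exp(f) + (1)·1 = 0 ⇒ exp(f) = -1
  r1: exp(ΔT) + (0)·1 = 0 ⇒ exp(ΔT) = 0
Π_2 = f^-1 · ω

["-1", "0", "1", "0", "0", "0"]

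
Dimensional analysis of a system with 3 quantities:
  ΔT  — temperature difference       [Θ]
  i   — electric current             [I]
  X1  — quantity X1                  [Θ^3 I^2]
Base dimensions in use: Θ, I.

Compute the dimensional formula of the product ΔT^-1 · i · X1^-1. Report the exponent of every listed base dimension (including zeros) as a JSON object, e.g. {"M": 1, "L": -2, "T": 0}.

{"Θ": -4, "I": -1}

Exponent matrix [Θ,I] × [ΔT,i,X1]:
  Θ: [ 1  0  3]
  I: [ 0  1  2]
  [Θ]: (-1)·1+(1)·0+(-1)·3 = -4
  [I]: (-1)·0+(1)·1+(-1)·2 = -1
⇒ Θ^-4 I^-1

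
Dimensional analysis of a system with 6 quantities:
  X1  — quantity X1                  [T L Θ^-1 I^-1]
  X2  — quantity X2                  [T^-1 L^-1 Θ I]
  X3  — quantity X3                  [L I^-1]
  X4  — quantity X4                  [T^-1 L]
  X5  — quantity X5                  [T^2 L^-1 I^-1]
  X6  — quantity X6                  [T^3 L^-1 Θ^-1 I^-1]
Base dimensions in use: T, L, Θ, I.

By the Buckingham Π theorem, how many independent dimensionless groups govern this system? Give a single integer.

3

Exponent matrix [T,L,Θ,I] × [X1,X2,X3,X4,X5,X6]:
  T: [ 1 -1  0 -1  2  3]
  L: [ 1 -1  1  1 -1 -1]
  Θ: [-1  1  0  0  0 -1]
  I: [-1  1 -1  0 -1 -1]
RREF → pivots at {X1,X3,X4} ⇒ r = 3
6 vars − rank 3 = 3 Π groups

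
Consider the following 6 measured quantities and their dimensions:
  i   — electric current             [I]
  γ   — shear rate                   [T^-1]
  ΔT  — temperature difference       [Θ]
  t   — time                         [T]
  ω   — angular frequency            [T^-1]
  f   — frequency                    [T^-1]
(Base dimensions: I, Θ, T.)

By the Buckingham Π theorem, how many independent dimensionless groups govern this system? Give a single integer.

Exponent matrix [I,Θ,T] × [i,γ,ΔT,t,ω,f]:
  I: [ 1  0  0  0  0  0]
  Θ: [ 0  0  1  0  0  0]
  T: [ 0 -1  0  1 -1 -1]
RREF → pivots at {i,γ,ΔT} ⇒ r = 3
Π count = n − r = 6 − 3 = 3

3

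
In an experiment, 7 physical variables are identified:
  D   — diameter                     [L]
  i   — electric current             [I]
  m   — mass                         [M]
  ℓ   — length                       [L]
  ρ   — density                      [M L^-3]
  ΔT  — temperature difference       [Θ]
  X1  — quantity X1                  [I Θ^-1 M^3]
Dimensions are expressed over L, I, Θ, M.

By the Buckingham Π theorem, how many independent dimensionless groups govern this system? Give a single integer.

3

Dimensional matrix (L×I×Θ×M by D×i×m×ℓ×ρ×ΔT×X1):
  L: [ 1  0  0  1 -3  0  0]
  I: [ 0  1  0  0  0  0  1]
  Θ: [ 0  0  0  0  0  1 -1]
  M: [ 0  0  1  0  1  0  3]
Echelon form has 4 nonzero rows (pivots: D,i,m,ΔT)
Π count = n − r = 7 − 4 = 3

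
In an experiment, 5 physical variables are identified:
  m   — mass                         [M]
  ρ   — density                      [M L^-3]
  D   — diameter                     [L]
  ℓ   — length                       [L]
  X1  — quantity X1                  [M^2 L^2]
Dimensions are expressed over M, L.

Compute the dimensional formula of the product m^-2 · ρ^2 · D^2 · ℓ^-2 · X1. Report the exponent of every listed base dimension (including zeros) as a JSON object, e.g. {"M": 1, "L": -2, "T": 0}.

Exponent matrix [M,L] × [m,ρ,D,ℓ,X1]:
  M: [ 1  1  0  0  2]
  L: [ 0 -3  1  1  2]
  [M]: (-2)·1+(2)·1+(2)·0+(-2)·0+(1)·2 = 2
  [L]: (-2)·0+(2)·-3+(2)·1+(-2)·1+(1)·2 = -4
⇒ M^2 L^-4

{"M": 2, "L": -4}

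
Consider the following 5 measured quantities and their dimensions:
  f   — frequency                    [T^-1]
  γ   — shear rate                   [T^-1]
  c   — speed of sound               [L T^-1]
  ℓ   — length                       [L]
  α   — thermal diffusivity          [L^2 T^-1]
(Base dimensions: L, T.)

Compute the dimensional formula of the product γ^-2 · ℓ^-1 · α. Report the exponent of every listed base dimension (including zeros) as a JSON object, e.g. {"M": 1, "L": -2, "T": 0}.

{"L": 1, "T": 1}

Dimensional matrix (L×T by f×γ×c×ℓ×α):
  L: [ 0  0  1  1  2]
  T: [-1 -1 -1  0 -1]
  [L]: (-2)·0+(-1)·1+(1)·2 = 1
  [T]: (-2)·-1+(-1)·0+(1)·-1 = 1
⇒ L T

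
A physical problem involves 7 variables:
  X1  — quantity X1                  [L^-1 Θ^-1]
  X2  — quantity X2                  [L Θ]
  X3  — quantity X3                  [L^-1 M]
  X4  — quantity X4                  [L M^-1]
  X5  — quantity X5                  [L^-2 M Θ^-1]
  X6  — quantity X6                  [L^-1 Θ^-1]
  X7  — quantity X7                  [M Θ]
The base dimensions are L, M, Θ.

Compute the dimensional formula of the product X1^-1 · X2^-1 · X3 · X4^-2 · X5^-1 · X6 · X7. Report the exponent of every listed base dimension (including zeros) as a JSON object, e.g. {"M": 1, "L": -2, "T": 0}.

{"L": -2, "M": 3, "Θ": 1}

Write exponents as rows L,M,Θ / cols X1,X2,X3,X4,X5,X6,X7:
  L: [-1  1 -1  1 -2 -1  0]
  M: [ 0  0  1 -1  1  0  1]
  Θ: [-1  1  0  0 -1 -1  1]
  [L]: (-1)·-1+(-1)·1+(1)·-1+(-2)·1+(-1)·-2+(1)·-1+(1)·0 = -2
  [M]: (-1)·0+(-1)·0+(1)·1+(-2)·-1+(-1)·1+(1)·0+(1)·1 = 3
  [Θ]: (-1)·-1+(-1)·1+(1)·0+(-2)·0+(-1)·-1+(1)·-1+(1)·1 = 1
⇒ L^-2 M^3 Θ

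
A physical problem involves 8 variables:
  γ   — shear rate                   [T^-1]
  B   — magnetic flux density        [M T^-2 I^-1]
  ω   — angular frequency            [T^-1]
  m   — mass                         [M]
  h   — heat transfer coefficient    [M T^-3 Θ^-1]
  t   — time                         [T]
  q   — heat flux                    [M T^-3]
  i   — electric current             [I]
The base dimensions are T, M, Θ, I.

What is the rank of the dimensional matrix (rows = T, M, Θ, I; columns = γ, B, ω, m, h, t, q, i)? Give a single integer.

4

Exponent matrix [T,M,Θ,I] × [γ,B,ω,m,h,t,q,i]:
  T: [-1 -2 -1  0 -3  1 -3  0]
  M: [ 0  1  0  1  1  0  1  0]
  Θ: [ 0  0  0  0 -1  0  0  0]
  I: [ 0 -1  0  0  0  0  0  1]
Echelon form has 4 nonzero rows (pivots: γ,B,m,h)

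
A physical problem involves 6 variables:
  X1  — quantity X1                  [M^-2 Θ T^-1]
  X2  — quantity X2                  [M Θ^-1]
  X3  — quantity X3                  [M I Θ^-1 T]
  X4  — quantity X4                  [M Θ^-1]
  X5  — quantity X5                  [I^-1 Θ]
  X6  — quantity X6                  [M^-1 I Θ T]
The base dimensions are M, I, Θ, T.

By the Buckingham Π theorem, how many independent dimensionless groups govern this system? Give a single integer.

3

Write exponents as rows M,I,Θ,T / cols X1,X2,X3,X4,X5,X6:
  M: [-2  1  1  1  0 -1]
  I: [ 0  0  1  0 -1  1]
  Θ: [ 1 -1 -1 -1  1  1]
  T: [-1  0  1  0  0  1]
Row reduction gives pivot columns X1,X2,X3; rank = 3
6 vars − rank 3 = 3 Π groups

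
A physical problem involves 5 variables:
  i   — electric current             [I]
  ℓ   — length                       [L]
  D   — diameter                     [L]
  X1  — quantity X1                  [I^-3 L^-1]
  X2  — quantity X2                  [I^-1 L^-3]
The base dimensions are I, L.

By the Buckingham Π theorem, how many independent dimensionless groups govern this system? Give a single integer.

Exponent matrix [I,L] × [i,ℓ,D,X1,X2]:
  I: [ 1  0  0 -3 -1]
  L: [ 0  1  1 -1 -3]
Row reduction gives pivot columns i,ℓ; rank = 2
5 vars − rank 2 = 3 Π groups

3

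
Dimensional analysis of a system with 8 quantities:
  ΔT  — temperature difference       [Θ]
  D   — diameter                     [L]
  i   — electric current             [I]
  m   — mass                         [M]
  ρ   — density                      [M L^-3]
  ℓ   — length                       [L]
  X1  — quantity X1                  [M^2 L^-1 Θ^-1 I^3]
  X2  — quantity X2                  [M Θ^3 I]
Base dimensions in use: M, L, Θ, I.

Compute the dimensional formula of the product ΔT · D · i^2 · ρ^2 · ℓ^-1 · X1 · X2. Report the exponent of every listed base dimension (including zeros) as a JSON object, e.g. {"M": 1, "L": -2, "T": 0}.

{"M": 5, "L": -7, "Θ": 3, "I": 6}

Write exponents as rows M,L,Θ,I / cols ΔT,D,i,m,ρ,ℓ,X1,X2:
  M: [ 0  0  0  1  1  0  2  1]
  L: [ 0  1  0  0 -3  1 -1  0]
  Θ: [ 1  0  0  0  0  0 -1  3]
  I: [ 0  0  1  0  0  0  3  1]
  [M]: (1)·0+(1)·0+(2)·0+(2)·1+(-1)·0+(1)·2+(1)·1 = 5
  [L]: (1)·0+(1)·1+(2)·0+(2)·-3+(-1)·1+(1)·-1+(1)·0 = -7
  [Θ]: (1)·1+(1)·0+(2)·0+(2)·0+(-1)·0+(1)·-1+(1)·3 = 3
  [I]: (1)·0+(1)·0+(2)·1+(2)·0+(-1)·0+(1)·3+(1)·1 = 6
⇒ M^5 L^-7 Θ^3 I^6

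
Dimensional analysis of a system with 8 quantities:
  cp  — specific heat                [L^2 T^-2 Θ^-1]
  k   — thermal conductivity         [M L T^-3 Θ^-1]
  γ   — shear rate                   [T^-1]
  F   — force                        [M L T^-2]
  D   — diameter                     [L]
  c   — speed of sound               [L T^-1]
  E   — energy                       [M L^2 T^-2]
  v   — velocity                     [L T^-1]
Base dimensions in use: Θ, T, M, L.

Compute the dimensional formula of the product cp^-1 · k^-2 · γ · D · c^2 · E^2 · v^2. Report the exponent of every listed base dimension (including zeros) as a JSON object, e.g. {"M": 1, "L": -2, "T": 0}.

{"Θ": 3, "T": -1, "M": 0, "L": 5}

Exponent matrix [Θ,T,M,L] × [cp,k,γ,F,D,c,E,v]:
  Θ: [-1 -1  0  0  0  0  0  0]
  T: [-2 -3 -1 -2  0 -1 -2 -1]
  M: [ 0  1  0  1  0  0  1  0]
  L: [ 2  1  0  1  1  1  2  1]
  [Θ]: (-1)·-1+(-2)·-1+(1)·0+(1)·0+(2)·0+(2)·0+(2)·0 = 3
  [T]: (-1)·-2+(-2)·-3+(1)·-1+(1)·0+(2)·-1+(2)·-2+(2)·-1 = -1
  [M]: (-1)·0+(-2)·1+(1)·0+(1)·0+(2)·0+(2)·1+(2)·0 = 0
  [L]: (-1)·2+(-2)·1+(1)·0+(1)·1+(2)·1+(2)·2+(2)·1 = 5
⇒ Θ^3 T^-1 L^5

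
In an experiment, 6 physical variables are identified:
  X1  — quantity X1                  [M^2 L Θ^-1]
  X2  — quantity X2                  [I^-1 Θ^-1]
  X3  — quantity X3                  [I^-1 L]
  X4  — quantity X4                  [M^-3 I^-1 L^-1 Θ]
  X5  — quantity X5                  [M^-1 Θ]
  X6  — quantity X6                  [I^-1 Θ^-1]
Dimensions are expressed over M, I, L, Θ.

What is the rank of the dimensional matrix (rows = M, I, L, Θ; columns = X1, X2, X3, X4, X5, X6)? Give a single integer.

3

Exponent matrix [M,I,L,Θ] × [X1,X2,X3,X4,X5,X6]:
  M: [ 2  0  0 -3 -1  0]
  I: [ 0 -1 -1 -1  0 -1]
  L: [ 1  0  1 -1  0  0]
  Θ: [-1 -1  0  1  1 -1]
RREF → pivots at {X1,X2,X3} ⇒ r = 3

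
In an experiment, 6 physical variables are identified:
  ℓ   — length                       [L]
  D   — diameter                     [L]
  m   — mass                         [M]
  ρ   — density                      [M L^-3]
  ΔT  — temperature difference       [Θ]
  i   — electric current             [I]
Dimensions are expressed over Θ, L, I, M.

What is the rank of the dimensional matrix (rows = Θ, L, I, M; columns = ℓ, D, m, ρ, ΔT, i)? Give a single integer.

Write exponents as rows Θ,L,I,M / cols ℓ,D,m,ρ,ΔT,i:
  Θ: [ 0  0  0  0  1  0]
  L: [ 1  1  0 -3  0  0]
  I: [ 0  0  0  0  0  1]
  M: [ 0  0  1  1  0  0]
Row reduction gives pivot columns ℓ,m,ΔT,i; rank = 4

4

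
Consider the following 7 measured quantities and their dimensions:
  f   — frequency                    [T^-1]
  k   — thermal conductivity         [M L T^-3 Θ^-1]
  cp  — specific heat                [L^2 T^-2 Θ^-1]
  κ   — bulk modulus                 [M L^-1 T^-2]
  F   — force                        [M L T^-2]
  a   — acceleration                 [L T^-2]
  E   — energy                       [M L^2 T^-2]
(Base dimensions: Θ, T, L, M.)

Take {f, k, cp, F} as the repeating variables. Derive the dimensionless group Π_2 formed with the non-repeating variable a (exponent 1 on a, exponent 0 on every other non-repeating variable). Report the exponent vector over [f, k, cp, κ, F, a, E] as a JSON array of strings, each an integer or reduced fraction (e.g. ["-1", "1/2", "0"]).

Write exponents as rows Θ,T,L,M / cols f,k,cp,κ,F,a,E:
  Θ: [ 0 -1 -1  0  0  0  0]
  T: [-1 -3 -2 -2 -2 -2 -2]
  L: [ 0  1  2 -1  1  1  2]
  M: [ 0  1  0  1  1  0  1]
Echelon form has 4 nonzero rows (pivots: f,k,cp,F)
Pivot set = {f,k,cp,F}, free = {κ,a,E}
RREF:
  r0: [   1    0    0    1    0  3/2 -1/2]
  r1: [   0    1    0    1    0 -1/2 -1/2]
  r2: [   0    0    1   -1    0  1/2  1/2]
  r3: [   0    0    0    0    1  1/2  3/2]
Fix exponent of a at 1, κ at 0, E at 0; solve each RREF row for its pivot's exponent:
  r0: exp(f) + (3/2)·1 = 0 ⇒ exp(f) = -3/2
  r1: exp(k) + (-1/2)·1 = 0 ⇒ exp(k) = 1/2
  r2: exp(cp) + (1/2)·1 = 0 ⇒ exp(cp) = -1/2
  r3: exp(F) + (1/2)·1 = 0 ⇒ exp(F) = -1/2
Π_2 = f^(-3/2) · k^(1/2) · cp^(-1/2) · F^(-1/2) · a

["-3/2", "1/2", "-1/2", "0", "-1/2", "1", "0"]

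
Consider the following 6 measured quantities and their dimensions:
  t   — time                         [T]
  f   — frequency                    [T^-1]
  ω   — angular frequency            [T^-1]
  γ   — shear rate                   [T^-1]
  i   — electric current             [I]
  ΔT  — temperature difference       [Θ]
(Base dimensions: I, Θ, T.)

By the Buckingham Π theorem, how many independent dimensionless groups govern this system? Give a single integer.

Dimensional matrix (I×Θ×T by t×f×ω×γ×i×ΔT):
  I: [ 0  0  0  0  1  0]
  Θ: [ 0  0  0  0  0  1]
  T: [ 1 -1 -1 -1  0  0]
Row reduction gives pivot columns t,i,ΔT; rank = 3
n=6, r=3 ⇒ 3 dimensionless groups

3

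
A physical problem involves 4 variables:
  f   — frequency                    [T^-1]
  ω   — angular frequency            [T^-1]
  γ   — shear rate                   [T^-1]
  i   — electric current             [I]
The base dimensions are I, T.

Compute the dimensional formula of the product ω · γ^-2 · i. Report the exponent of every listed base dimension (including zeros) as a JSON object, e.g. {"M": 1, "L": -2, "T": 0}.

Dimensional matrix (I×T by f×ω×γ×i):
  I: [ 0  0  0  1]
  T: [-1 -1 -1  0]
  [I]: (1)·0+(-2)·0+(1)·1 = 1
  [T]: (1)·-1+(-2)·-1+(1)·0 = 1
⇒ I T

{"I": 1, "T": 1}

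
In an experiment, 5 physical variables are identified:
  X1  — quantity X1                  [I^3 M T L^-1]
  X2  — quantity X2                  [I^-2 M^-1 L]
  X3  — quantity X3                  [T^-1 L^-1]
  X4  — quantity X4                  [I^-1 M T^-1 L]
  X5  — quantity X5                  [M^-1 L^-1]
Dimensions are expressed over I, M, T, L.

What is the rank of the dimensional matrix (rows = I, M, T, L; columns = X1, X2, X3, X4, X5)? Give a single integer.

Exponent matrix [I,M,T,L] × [X1,X2,X3,X4,X5]:
  I: [ 3 -2  0 -1  0]
  M: [ 1 -1  0  1 -1]
  T: [ 1  0 -1 -1  0]
  L: [-1  1 -1  1 -1]
Row reduction gives pivot columns X1,X2,X3; rank = 3

3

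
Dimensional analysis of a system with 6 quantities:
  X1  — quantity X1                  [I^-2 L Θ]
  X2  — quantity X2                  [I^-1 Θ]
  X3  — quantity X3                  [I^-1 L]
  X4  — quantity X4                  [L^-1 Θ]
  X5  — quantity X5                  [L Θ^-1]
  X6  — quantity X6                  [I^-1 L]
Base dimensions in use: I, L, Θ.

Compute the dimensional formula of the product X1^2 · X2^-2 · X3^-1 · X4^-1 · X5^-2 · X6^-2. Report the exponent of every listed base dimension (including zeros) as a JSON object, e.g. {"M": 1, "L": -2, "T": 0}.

Dimensional matrix (I×L×Θ by X1×X2×X3×X4×X5×X6):
  I: [-2 -1 -1  0  0 -1]
  L: [ 1  0  1 -1  1  1]
  Θ: [ 1  1  0  1 -1  0]
  [I]: (2)·-2+(-2)·-1+(-1)·-1+(-1)·0+(-2)·0+(-2)·-1 = 1
  [L]: (2)·1+(-2)·0+(-1)·1+(-1)·-1+(-2)·1+(-2)·1 = -2
  [Θ]: (2)·1+(-2)·1+(-1)·0+(-1)·1+(-2)·-1+(-2)·0 = 1
⇒ I L^-2 Θ

{"I": 1, "L": -2, "Θ": 1}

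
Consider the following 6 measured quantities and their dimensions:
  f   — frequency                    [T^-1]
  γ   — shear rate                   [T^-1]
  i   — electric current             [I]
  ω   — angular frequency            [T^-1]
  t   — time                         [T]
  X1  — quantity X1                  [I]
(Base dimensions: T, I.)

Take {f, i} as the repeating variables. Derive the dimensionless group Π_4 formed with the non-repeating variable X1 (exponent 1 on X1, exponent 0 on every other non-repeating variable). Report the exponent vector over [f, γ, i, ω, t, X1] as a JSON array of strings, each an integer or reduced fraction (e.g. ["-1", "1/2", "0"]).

["0", "0", "-1", "0", "0", "1"]

Dimensional matrix (T×I by f×γ×i×ω×t×X1):
  T: [-1 -1  0 -1  1  0]
  I: [ 0  0  1  0  0  1]
Echelon form has 2 nonzero rows (pivots: f,i)
Repeat: f,i; free: γ,ω,t,X1
RREF:
  r0: [   1    1    0    1   -1    0]
  r1: [   0    0    1    0    0    1]
Fix exponent of X1 at 1, γ at 0, ω at 0, t at 0; solve each RREF row for its pivot's exponent:
  r0: exp(f) + (0)·1 = 0 ⇒ exp(f) = 0
  r1: exp(i) + (1)·1 = 0 ⇒ exp(i) = -1
Π_4 = i^-1 · X1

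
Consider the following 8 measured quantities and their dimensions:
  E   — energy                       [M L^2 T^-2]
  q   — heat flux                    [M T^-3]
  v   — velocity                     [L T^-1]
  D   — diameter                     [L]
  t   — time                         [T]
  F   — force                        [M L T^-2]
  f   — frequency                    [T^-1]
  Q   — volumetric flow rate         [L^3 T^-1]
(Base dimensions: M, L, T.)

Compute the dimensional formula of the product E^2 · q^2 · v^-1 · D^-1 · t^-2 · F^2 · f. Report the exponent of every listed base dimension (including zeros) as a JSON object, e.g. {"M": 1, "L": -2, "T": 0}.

{"M": 6, "L": 4, "T": -16}

Exponent matrix [M,L,T] × [E,q,v,D,t,F,f,Q]:
  M: [ 1  1  0  0  0  1  0  0]
  L: [ 2  0  1  1  0  1  0  3]
  T: [-2 -3 -1  0  1 -2 -1 -1]
  [M]: (2)·1+(2)·1+(-1)·0+(-1)·0+(-2)·0+(2)·1+(1)·0 = 6
  [L]: (2)·2+(2)·0+(-1)·1+(-1)·1+(-2)·0+(2)·1+(1)·0 = 4
  [T]: (2)·-2+(2)·-3+(-1)·-1+(-1)·0+(-2)·1+(2)·-2+(1)·-1 = -16
⇒ M^6 L^4 T^-16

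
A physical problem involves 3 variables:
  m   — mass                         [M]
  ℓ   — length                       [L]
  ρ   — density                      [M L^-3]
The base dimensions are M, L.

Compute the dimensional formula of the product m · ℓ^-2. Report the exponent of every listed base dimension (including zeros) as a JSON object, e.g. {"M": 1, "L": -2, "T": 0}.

Exponent matrix [M,L] × [m,ℓ,ρ]:
  M: [ 1  0  1]
  L: [ 0  1 -3]
  [M]: (1)·1+(-2)·0 = 1
  [L]: (1)·0+(-2)·1 = -2
⇒ M L^-2

{"M": 1, "L": -2}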